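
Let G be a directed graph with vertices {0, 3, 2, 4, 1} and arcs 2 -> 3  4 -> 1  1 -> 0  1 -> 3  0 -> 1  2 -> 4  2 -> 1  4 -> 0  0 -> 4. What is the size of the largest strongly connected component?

3

{0, 1, 4} are all mutually reachable — one SCC of size 3.
{2} is an SCC by itself.
{3} is an SCC by itself.
The largest has 3 vertices.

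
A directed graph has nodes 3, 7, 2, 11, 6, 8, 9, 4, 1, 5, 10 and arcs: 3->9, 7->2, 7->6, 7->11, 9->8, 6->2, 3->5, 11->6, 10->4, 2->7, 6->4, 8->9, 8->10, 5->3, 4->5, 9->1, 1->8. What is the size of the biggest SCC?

7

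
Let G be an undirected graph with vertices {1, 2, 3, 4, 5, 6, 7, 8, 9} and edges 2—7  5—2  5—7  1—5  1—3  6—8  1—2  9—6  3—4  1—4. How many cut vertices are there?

2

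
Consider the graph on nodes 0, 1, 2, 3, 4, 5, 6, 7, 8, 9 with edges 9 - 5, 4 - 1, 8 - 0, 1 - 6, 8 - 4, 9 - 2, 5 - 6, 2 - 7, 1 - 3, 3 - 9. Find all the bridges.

0-8, 1-4, 2-7, 2-9, 4-8

The edges on the cycle 1-3-9-5-6-1 are not bridges since each lies on that cycle.
But removing 8 - 4 disconnects 8 from 4; removing 0 - 8 disconnects 0 from 8; removing 7 - 2 disconnects 7 from 2; removing 4 - 1 disconnects 4 from 1 — these are bridges.
In total 5 edges are bridges.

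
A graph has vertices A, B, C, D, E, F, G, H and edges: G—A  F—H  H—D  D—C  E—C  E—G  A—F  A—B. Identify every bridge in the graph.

A-B

The edges on the cycle E-G-A-F-H-D-C-E are not bridges since each lies on that cycle.
But removing A—B disconnects A from B — this is a bridge.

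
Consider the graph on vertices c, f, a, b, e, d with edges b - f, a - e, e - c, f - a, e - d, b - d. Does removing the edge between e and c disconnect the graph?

Yes

Removing e - c leaves no path between e and c: the component count goes from 1 to 2. So it is a bridge.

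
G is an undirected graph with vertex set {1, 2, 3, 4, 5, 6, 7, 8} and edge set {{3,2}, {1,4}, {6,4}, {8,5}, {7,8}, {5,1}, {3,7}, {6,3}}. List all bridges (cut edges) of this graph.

The edges on the cycle 6-3-7-8-5-1-4-6 are not bridges since each lies on that cycle.
But removing 3-2 disconnects 3 from 2 — this is a bridge.

2-3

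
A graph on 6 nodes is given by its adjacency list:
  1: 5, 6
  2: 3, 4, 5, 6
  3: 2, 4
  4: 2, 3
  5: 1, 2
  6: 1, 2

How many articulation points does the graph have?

1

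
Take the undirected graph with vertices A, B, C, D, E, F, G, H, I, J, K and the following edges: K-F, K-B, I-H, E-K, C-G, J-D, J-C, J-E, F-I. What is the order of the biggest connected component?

10

A is isolated — a component by itself.
Starting from B we can reach B, C, D, E, F, G, H, I, J, K. That is one component of size 10.
The largest has 10 vertices.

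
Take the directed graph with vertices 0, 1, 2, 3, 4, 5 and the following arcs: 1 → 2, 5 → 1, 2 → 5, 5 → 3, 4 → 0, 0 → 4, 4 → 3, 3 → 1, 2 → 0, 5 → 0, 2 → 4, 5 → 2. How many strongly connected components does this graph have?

{0, 1, 2, 3, 4, 5} are all mutually reachable — one SCC of size 6.
That gives 1 strongly connected component.

1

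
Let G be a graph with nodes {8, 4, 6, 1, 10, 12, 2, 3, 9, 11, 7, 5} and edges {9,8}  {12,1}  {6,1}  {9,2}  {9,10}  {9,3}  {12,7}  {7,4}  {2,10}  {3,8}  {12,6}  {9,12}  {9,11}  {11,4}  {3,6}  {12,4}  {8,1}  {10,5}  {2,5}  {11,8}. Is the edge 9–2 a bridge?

After removing 9–2, the path 9-10-2 still connects them, so the edge is not a bridge.

No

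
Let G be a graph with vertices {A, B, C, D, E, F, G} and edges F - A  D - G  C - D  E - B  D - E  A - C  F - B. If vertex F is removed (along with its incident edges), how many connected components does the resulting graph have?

1

With F gone, the remaining components are: {A, B, C, D, E, G}.
That is 1 component.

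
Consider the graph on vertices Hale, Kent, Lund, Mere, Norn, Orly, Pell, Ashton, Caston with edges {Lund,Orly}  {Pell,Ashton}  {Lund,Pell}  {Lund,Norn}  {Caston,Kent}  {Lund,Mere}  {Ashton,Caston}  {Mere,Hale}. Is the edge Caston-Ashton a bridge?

Yes

Removing Caston-Ashton leaves no path between Caston and Ashton: the component count goes from 1 to 2. So it is a bridge.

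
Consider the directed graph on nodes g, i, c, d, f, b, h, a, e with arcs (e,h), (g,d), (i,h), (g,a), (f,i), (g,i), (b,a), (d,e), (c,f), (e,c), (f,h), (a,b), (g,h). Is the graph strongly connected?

No

There is no directed path from a to e, so the graph is not strongly connected.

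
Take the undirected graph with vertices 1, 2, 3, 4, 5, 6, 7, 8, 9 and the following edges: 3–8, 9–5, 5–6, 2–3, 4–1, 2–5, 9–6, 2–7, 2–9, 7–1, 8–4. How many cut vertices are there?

1

Removing 2 increases the component count from 1 to 2, so 2 is a cut vertex.
By contrast removing 7 leaves 1 component; it is not a cut vertex. No other vertex is a cut vertex either.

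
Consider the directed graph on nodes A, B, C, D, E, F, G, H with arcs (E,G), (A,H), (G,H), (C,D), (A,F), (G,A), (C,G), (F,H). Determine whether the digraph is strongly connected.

There is no directed path from G to C, so the graph is not strongly connected.

No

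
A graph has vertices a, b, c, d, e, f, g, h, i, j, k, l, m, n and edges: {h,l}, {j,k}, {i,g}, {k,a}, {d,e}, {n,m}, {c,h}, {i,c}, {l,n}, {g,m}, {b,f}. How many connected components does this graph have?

4

Starting from b we can reach b, f. That is one component of size 2.
Starting from d we can reach d, e. That is one component of size 2.
Starting from a we can reach a, j, k. That is one component of size 3.
Starting from c we can reach c, g, h, i, l, m, n. That is one component of size 7.
Total: 4 components.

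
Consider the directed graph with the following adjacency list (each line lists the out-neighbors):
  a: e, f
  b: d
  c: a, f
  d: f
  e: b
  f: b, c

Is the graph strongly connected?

Yes

From a we can reach every vertex (a, b, c, d, e, f), and every vertex can reach a (a, b, c, d, e, f). So the whole graph is one strongly connected component.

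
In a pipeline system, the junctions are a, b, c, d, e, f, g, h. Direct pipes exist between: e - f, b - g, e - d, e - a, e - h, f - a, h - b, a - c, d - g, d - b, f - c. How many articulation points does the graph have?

1

Removing e increases the component count from 1 to 2, so e is a cut vertex.
By contrast removing g leaves 1 component; it is not a cut vertex. No other vertex is a cut vertex either.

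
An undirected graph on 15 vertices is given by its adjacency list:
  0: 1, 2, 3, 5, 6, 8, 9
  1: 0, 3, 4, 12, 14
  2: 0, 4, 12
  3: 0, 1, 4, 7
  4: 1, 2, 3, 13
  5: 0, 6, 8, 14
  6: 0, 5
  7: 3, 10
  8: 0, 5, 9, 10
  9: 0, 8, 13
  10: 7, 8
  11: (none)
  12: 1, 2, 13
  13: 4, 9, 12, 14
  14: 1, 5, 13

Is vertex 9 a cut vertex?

No

Deleting 9 leaves 2 components (was 2), so 9 is not a cut vertex.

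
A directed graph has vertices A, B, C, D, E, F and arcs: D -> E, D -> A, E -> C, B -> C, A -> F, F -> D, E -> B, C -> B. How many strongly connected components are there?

3

{A, D, F} are all mutually reachable — one SCC of size 3.
{B, C} are all mutually reachable — one SCC of size 2.
{E} is an SCC by itself.
That gives 3 strongly connected components.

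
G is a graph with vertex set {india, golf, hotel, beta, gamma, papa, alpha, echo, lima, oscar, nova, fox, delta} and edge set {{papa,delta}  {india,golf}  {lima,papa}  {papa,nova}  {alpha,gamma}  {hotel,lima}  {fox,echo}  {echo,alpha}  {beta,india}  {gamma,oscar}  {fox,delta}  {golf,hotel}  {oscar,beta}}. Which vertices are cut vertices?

papa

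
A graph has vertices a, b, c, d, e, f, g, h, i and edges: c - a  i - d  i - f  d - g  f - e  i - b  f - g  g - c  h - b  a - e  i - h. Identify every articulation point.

i

Removing i increases the component count from 1 to 2, so i is a cut vertex.
By contrast removing d leaves 1 component; it is not a cut vertex. No other vertex is a cut vertex either.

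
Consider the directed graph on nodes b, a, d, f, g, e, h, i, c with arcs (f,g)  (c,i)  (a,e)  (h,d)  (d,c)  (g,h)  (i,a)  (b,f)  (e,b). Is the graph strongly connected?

From b we can reach every vertex (a, b, c, d, e, f, g, h, i), and every vertex can reach b (a, b, c, d, e, f, g, h, i). So the whole graph is one strongly connected component.

Yes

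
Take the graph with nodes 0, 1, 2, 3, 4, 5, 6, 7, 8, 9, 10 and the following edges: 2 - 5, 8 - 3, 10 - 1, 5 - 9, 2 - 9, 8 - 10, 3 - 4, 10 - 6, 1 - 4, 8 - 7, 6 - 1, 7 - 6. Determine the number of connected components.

0 is isolated — a component by itself.
Starting from 2 we can reach 2, 5, 9. That is one component of size 3.
Starting from 1 we can reach 1, 3, 4, 6, 7, 8, 10. That is one component of size 7.
Total: 3 components.

3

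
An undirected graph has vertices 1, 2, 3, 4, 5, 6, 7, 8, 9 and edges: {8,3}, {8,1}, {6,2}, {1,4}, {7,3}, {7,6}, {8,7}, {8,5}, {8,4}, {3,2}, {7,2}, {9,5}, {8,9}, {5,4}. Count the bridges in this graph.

The edges on the cycle 8-9-5-8 are not bridges since each lies on that cycle.
Every edge lies on some cycle, so there are no bridges.

0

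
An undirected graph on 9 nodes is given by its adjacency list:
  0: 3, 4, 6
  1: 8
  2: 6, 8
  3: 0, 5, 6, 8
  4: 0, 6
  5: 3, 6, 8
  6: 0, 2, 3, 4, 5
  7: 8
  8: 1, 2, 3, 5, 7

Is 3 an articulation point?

No

Deleting 3 leaves 1 component (was 1) (its neighbors 0, 5, 6, 8 remain connected to each other), so 3 is not a cut vertex.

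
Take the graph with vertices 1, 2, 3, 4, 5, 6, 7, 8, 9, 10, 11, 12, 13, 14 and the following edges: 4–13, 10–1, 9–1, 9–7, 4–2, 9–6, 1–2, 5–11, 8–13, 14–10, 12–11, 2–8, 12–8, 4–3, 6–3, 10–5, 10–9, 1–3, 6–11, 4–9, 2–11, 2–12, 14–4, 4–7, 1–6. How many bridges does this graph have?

0

The edges on the cycle 14-10-5-11-6-1-9-4-14 are not bridges since each lies on that cycle.
Every edge lies on some cycle, so there are no bridges.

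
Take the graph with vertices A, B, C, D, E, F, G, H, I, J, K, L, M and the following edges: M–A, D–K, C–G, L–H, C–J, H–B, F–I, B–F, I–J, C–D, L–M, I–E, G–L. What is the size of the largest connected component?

Starting from A we can reach A, B, C, D, E, F, G, H, I, J, K, L, M. That is one component of size 13.
The largest has 13 vertices.

13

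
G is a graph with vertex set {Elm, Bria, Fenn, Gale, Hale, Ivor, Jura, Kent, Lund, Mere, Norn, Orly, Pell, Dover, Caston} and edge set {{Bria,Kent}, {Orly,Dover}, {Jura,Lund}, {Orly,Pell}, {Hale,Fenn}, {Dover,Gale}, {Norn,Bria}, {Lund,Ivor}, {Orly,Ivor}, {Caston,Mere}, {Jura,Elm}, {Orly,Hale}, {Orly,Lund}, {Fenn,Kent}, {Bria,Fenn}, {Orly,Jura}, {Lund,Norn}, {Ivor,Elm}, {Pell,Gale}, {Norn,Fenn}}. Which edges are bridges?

Caston-Mere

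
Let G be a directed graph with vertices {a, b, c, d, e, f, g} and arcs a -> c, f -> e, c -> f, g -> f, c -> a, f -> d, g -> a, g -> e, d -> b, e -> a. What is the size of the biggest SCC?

{a, c, e, f} are all mutually reachable — one SCC of size 4.
{b} is an SCC by itself.
{g} is an SCC by itself.
{d} is an SCC by itself.
The largest has 4 vertices.

4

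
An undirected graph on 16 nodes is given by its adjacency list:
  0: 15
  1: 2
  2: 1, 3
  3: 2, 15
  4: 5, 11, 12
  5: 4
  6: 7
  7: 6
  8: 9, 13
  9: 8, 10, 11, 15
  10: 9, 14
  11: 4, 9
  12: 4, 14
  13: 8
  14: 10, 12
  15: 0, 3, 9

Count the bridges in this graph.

The edges on the cycle 11-9-10-14-12-4-11 are not bridges since each lies on that cycle.
But removing 2-1 disconnects 2 from 1; removing 9-8 disconnects 9 from 8; removing 3-15 disconnects 3 from 15; removing 3-2 disconnects 3 from 2 — these are bridges.
In total 9 edges are bridges.

9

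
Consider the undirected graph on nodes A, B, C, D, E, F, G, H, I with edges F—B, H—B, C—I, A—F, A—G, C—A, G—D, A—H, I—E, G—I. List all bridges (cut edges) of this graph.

D-G, E-I

The edges on the cycle A-F-B-H-A are not bridges since each lies on that cycle.
But removing I—E disconnects I from E; removing D—G disconnects D from G — these are bridges.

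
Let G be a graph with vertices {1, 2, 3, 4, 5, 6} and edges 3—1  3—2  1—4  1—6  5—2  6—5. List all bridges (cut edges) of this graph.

The edges on the cycle 3-1-6-5-2-3 are not bridges since each lies on that cycle.
But removing 1—4 disconnects 1 from 4 — this is a bridge.

1-4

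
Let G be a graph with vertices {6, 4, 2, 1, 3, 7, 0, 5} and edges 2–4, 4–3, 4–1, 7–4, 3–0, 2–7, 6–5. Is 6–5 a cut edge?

Yes

Removing 6–5 leaves no path between 6 and 5: the component count goes from 2 to 3. So it is a bridge.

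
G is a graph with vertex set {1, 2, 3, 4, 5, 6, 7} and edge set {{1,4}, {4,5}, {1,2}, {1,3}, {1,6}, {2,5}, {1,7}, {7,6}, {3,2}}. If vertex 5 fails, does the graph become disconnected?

No

Deleting 5 leaves 1 component (was 1) (its neighbors 2, 4 remain connected to each other), so 5 is not a cut vertex.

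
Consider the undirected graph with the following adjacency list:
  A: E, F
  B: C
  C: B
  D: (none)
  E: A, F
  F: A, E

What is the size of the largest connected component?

D is isolated — a component by itself.
Starting from B we can reach B, C. That is one component of size 2.
Starting from A we can reach A, E, F. That is one component of size 3.
The largest has 3 vertices.

3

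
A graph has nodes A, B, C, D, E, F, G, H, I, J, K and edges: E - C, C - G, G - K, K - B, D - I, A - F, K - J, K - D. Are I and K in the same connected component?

Yes

From I we can reach B, C, D, E, G, I, J, K, which includes K.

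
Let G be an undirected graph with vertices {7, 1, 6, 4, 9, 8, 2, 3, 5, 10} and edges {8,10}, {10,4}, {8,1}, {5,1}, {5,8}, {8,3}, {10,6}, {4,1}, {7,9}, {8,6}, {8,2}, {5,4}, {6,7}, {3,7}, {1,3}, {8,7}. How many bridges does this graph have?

The edges on the cycle 5-8-10-4-5 are not bridges since each lies on that cycle.
But removing 9 - 7 disconnects 9 from 7; removing 2 - 8 disconnects 2 from 8 — these are bridges.
That makes 2 bridges.

2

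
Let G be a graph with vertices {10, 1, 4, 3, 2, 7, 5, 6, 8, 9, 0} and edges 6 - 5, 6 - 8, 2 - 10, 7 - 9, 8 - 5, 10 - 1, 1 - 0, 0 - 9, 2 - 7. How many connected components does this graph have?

4 is isolated — a component by itself.
3 is isolated — a component by itself.
Starting from 5 we can reach 5, 6, 8. That is one component of size 3.
Starting from 0 we can reach 0, 1, 2, 7, 9, 10. That is one component of size 6.
Total: 4 components.

4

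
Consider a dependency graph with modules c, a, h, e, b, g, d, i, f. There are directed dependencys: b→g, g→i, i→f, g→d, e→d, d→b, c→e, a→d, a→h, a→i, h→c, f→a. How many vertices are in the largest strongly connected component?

{a, b, c, d, e, f, g, h, i} are all mutually reachable — one SCC of size 9.
The largest has 9 vertices.

9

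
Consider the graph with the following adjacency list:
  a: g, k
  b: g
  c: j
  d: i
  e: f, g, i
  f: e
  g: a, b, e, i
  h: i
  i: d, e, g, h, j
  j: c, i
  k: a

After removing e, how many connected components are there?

2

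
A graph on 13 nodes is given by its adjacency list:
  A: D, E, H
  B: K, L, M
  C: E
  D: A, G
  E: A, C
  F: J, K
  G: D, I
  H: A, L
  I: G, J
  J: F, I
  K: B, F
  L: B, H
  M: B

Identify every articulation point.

A, B, E

Removing A increases the component count from 1 to 2, so A is a cut vertex.
Removing B increases the component count from 1 to 2, so B is a cut vertex.
Removing E increases the component count from 1 to 2, so E is a cut vertex.
By contrast removing C leaves 1 component; it is not a cut vertex. No other vertex is a cut vertex either.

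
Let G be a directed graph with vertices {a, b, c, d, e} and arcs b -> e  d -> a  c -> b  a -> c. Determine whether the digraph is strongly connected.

There is no directed path from e to c, so the graph is not strongly connected.

No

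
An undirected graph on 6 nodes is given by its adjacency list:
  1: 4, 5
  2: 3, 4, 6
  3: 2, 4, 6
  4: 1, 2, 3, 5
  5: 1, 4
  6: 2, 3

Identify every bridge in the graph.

none

The edges on the cycle 4-5-1-4 are not bridges since each lies on that cycle.
Every edge lies on some cycle, so there are no bridges.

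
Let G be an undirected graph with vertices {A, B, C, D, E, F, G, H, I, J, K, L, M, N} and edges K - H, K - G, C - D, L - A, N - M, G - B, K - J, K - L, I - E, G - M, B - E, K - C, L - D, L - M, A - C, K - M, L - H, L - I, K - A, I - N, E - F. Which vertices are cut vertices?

E, K

Removing E increases the component count from 1 to 2, so E is a cut vertex.
Removing K increases the component count from 1 to 2, so K is a cut vertex.
By contrast removing I leaves 1 component; it is not a cut vertex. No other vertex is a cut vertex either.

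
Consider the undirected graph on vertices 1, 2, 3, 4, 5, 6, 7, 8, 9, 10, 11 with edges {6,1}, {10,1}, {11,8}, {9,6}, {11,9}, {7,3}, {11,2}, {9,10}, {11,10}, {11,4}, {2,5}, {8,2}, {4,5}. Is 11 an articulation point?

Yes

Deleting 11 raises the number of components from 2 to 3, so 11 is a cut vertex.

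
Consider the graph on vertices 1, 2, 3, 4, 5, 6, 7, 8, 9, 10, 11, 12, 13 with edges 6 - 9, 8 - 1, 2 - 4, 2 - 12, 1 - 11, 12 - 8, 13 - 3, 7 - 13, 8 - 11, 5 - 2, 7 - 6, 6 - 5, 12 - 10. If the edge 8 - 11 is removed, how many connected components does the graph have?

1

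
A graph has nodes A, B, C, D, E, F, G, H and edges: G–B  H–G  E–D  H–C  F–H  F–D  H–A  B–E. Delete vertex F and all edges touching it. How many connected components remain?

With F gone, the remaining components are: {A, B, C, D, E, G, H}.
That is 1 component.

1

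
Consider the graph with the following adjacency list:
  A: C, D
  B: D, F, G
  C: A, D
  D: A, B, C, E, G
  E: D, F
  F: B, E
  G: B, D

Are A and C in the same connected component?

From A we can reach A, B, C, D, E, F, G, which includes C.

Yes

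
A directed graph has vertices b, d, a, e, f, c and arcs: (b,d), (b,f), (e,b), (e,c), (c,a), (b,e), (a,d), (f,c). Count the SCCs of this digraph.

{b, e} are all mutually reachable — one SCC of size 2.
{a} is an SCC by itself.
{f} is an SCC by itself.
{c} is an SCC by itself.
{d} is an SCC by itself.
That gives 5 strongly connected components.

5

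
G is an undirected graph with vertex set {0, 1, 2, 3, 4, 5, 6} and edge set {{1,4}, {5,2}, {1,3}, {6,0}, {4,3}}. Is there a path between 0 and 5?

The component containing 0 is {0, 6}, and 5 is not in it.

No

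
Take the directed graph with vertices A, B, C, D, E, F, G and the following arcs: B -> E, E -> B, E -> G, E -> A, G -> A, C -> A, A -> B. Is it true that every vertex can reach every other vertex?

There is no directed path from E to F, so the graph is not strongly connected.

No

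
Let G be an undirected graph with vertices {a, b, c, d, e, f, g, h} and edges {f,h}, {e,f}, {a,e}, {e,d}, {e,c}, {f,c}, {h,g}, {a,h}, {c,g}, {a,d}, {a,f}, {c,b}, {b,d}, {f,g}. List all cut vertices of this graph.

none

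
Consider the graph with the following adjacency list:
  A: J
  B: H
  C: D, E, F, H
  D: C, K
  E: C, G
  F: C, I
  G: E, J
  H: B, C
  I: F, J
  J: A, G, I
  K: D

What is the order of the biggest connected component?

11

Starting from A we can reach A, B, C, D, E, F, G, H, I, J, K. That is one component of size 11.
The largest has 11 vertices.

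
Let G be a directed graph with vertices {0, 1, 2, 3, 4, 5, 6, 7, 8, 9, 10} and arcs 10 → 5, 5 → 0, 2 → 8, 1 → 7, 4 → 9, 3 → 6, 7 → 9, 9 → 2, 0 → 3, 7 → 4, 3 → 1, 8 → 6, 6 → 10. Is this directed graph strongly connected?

From 3 we can reach every vertex (0, 1, 2, 3, 4, 5, 6, 7, 8, 9, 10), and every vertex can reach 3 (0, 1, 2, 3, 4, 5, 6, 7, 8, 9, 10). So the whole graph is one strongly connected component.

Yes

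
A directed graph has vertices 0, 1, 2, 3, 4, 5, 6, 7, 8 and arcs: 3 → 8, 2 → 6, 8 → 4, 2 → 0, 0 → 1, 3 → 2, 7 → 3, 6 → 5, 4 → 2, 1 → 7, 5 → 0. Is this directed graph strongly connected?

Yes

From 5 we can reach every vertex (0, 1, 2, 3, 4, 5, 6, 7, 8), and every vertex can reach 5 (0, 1, 2, 3, 4, 5, 6, 7, 8). So the whole graph is one strongly connected component.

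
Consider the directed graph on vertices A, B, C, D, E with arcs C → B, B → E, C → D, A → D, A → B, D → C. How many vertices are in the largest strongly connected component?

{C, D} are all mutually reachable — one SCC of size 2.
{A} is an SCC by itself.
{E} is an SCC by itself.
{B} is an SCC by itself.
The largest has 2 vertices.

2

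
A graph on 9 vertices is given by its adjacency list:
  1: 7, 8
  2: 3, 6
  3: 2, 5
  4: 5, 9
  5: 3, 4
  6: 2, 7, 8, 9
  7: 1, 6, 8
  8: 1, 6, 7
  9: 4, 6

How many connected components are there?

Starting from 1 we can reach 1, 2, 3, 4, 5, 6, 7, 8, 9. That is one component of size 9.
Total: 1 component.

1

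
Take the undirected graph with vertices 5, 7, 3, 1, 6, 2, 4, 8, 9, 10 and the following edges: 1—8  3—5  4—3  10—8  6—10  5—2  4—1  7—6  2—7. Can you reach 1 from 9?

The component containing 9 is {9}, and 1 is not in it.

No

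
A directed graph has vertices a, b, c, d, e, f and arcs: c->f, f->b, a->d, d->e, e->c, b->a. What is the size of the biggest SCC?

6

{a, b, c, d, e, f} are all mutually reachable — one SCC of size 6.
The largest has 6 vertices.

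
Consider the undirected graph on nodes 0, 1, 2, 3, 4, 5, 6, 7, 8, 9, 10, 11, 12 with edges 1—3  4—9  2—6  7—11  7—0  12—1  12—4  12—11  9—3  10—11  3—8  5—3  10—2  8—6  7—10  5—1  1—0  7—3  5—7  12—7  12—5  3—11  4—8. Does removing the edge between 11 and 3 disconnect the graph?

No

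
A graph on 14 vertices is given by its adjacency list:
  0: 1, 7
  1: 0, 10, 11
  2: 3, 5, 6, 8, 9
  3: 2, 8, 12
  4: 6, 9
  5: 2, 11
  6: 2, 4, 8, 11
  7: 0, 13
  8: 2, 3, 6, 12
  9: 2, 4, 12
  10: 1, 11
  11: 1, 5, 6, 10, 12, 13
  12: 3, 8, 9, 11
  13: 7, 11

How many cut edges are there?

The edges on the cycle 11-12-9-4-6-11 are not bridges since each lies on that cycle.
Every edge lies on some cycle, so there are no bridges.

0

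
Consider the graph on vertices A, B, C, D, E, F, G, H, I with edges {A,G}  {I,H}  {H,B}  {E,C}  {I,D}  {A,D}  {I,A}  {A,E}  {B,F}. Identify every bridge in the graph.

A-E, A-G, B-F, B-H, C-E, H-I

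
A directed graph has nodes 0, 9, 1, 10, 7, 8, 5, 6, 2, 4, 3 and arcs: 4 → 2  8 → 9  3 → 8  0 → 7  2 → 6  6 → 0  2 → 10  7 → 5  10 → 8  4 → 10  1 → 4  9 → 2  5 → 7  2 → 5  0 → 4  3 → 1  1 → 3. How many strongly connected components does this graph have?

3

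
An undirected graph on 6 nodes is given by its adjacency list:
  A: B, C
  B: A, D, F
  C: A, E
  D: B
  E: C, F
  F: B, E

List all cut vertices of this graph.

Removing B increases the component count from 1 to 2, so B is a cut vertex.
By contrast removing F leaves 1 component; it is not a cut vertex. No other vertex is a cut vertex either.

B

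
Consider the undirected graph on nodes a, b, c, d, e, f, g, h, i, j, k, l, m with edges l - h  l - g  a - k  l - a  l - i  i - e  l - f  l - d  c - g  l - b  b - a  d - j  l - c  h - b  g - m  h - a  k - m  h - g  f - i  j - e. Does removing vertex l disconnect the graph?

Deleting l raises the number of components from 1 to 2, so l is a cut vertex.

Yes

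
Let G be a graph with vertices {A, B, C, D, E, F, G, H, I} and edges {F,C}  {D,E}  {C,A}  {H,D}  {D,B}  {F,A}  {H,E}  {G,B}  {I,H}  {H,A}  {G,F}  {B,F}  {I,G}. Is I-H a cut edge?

No

After removing I-H, the path I-G-B-D-H still connects them, so the edge is not a bridge.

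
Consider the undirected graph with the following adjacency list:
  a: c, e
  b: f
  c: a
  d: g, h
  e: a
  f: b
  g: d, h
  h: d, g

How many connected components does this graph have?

Starting from b we can reach b, f. That is one component of size 2.
Starting from d we can reach d, g, h. That is one component of size 3.
Starting from a we can reach a, c, e. That is one component of size 3.
Total: 3 components.

3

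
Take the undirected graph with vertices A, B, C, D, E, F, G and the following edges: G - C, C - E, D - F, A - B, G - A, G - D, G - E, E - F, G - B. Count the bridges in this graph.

The edges on the cycle G-A-B-G are not bridges since each lies on that cycle.
Every edge lies on some cycle, so there are no bridges.

0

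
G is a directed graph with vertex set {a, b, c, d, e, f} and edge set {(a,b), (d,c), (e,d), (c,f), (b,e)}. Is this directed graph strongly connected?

No

There is no directed path from c to b, so the graph is not strongly connected.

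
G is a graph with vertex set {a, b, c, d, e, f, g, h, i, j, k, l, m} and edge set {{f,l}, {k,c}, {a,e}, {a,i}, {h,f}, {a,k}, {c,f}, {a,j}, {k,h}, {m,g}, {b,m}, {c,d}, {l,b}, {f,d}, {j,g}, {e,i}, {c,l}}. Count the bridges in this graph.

The edges on the cycle a-e-i-a are not bridges since each lies on that cycle.
Every edge lies on some cycle, so there are no bridges.

0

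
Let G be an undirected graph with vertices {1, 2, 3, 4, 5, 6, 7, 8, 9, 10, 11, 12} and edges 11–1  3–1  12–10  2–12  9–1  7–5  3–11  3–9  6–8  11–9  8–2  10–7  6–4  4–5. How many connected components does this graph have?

2

Starting from 1 we can reach 1, 3, 9, 11. That is one component of size 4.
Starting from 2 we can reach 2, 4, 5, 6, 7, 8, 10, 12. That is one component of size 8.
Total: 2 components.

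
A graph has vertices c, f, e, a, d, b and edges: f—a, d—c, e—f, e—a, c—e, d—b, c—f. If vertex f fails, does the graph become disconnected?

No

Deleting f leaves 1 component (was 1) (its neighbors a, c, e remain connected to each other), so f is not a cut vertex.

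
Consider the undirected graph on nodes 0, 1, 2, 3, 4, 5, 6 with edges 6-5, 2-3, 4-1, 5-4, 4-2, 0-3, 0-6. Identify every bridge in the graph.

1-4

The edges on the cycle 0-6-5-4-2-3-0 are not bridges since each lies on that cycle.
But removing 4-1 disconnects 4 from 1 — this is a bridge.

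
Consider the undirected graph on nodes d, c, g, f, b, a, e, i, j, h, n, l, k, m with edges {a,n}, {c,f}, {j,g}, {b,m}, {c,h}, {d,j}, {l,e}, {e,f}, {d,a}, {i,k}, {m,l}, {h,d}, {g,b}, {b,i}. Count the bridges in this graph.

The edges on the cycle c-h-d-j-g-b-m-l-e-f-c are not bridges since each lies on that cycle.
But removing i—b disconnects i from b; removing d—a disconnects d from a; removing i—k disconnects i from k; removing a—n disconnects a from n — these are bridges.
That makes 4 bridges.

4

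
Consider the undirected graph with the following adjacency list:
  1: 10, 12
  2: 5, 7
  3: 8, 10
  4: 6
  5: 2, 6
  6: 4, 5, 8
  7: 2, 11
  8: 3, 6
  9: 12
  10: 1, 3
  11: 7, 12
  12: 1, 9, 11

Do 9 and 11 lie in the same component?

Yes

From 9 we can reach 1, 2, 3, 4, 5, 6, 7, 8, 9, 10, 11, 12, which includes 11.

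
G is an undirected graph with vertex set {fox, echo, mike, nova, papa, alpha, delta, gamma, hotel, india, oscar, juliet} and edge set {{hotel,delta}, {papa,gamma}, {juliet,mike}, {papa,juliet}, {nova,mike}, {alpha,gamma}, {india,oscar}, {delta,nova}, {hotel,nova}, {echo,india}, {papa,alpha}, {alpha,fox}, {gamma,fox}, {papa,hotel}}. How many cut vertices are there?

2

Removing papa increases the component count from 2 to 3, so papa is a cut vertex.
Removing india increases the component count from 2 to 3, so india is a cut vertex.
By contrast removing juliet leaves 2 components; it is not a cut vertex. No other vertex is a cut vertex either.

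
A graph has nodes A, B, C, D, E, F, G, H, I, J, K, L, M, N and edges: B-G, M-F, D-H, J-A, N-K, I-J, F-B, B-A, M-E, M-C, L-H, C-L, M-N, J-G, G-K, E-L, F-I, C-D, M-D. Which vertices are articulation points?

Removing M increases the component count from 1 to 2, so M is a cut vertex.
By contrast removing E leaves 1 component; it is not a cut vertex. No other vertex is a cut vertex either.

M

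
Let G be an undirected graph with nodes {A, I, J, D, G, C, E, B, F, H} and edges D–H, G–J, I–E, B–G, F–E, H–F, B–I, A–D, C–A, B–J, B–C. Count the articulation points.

1

Removing B increases the component count from 1 to 2, so B is a cut vertex.
By contrast removing H leaves 1 component; it is not a cut vertex. No other vertex is a cut vertex either.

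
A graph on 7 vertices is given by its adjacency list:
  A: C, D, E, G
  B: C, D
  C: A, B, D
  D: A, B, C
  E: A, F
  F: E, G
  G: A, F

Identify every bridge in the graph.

The edges on the cycle A-C-B-D-A are not bridges since each lies on that cycle.
Every edge lies on some cycle, so there are no bridges.

none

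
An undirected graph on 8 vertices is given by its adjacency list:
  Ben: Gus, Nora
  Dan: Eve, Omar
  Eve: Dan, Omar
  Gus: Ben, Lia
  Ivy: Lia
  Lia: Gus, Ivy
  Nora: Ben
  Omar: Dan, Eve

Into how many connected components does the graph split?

2

Starting from Dan we can reach Dan, Eve, Omar. That is one component of size 3.
Starting from Ben we can reach Ben, Gus, Ivy, Lia, Nora. That is one component of size 5.
Total: 2 components.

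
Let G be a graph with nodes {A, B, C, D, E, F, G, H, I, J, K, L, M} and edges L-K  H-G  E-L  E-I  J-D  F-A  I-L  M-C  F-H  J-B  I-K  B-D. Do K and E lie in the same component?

From K we can reach E, I, K, L, which includes E.

Yes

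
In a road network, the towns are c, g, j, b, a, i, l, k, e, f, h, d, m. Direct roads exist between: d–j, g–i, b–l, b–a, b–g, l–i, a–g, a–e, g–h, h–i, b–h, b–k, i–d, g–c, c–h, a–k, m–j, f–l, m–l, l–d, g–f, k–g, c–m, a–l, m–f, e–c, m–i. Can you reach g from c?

From c we can reach a, b, c, d, e, f, g, h, i, j, k, l, m, which includes g.

Yes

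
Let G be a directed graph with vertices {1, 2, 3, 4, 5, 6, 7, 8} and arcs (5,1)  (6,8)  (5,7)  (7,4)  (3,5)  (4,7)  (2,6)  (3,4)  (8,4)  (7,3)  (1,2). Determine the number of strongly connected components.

{1, 2, 3, 4, 5, 6, 7, 8} are all mutually reachable — one SCC of size 8.
That gives 1 strongly connected component.

1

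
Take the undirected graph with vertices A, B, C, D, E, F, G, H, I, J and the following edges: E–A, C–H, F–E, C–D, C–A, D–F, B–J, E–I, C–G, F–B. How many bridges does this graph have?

The edges on the cycle C-D-F-E-A-C are not bridges since each lies on that cycle.
But removing C–G disconnects C from G; removing I–E disconnects I from E; removing F–B disconnects F from B; removing C–H disconnects C from H — these are bridges.
In total 5 edges are bridges.

5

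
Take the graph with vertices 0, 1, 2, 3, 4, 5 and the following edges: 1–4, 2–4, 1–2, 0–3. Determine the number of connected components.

5 is isolated — a component by itself.
Starting from 0 we can reach 0, 3. That is one component of size 2.
Starting from 1 we can reach 1, 2, 4. That is one component of size 3.
Total: 3 components.

3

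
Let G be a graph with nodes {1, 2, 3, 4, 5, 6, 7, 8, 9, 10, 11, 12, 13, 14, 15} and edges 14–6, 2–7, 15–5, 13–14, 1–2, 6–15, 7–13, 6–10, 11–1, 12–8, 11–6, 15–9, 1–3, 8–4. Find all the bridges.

1-3, 10-6, 12-8, 15-5, 15-6, 15-9, 4-8

The edges on the cycle 11-1-2-7-13-14-6-11 are not bridges since each lies on that cycle.
But removing 12–8 disconnects 12 from 8; removing 8–4 disconnects 8 from 4; removing 6–15 disconnects 6 from 15; removing 5–15 disconnects 5 from 15 — these are bridges.
In total 7 edges are bridges.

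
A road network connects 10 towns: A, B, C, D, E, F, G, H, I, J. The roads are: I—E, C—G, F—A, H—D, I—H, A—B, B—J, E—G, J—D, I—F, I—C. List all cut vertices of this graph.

I

Removing I increases the component count from 1 to 2, so I is a cut vertex.
By contrast removing F leaves 1 component; it is not a cut vertex. No other vertex is a cut vertex either.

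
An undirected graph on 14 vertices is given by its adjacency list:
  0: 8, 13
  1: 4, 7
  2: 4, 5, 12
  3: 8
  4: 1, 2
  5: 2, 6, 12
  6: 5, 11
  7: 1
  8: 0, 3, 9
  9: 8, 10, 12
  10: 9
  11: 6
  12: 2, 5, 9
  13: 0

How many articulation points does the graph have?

Removing 0 increases the component count from 1 to 2, so 0 is a cut vertex.
Removing 1 increases the component count from 1 to 2, so 1 is a cut vertex.
Removing 2 increases the component count from 1 to 2, so 2 is a cut vertex.
Likewise 4, 5, 6, 8, 9, 12 are cut vertices.
By contrast removing 3 leaves 1 component; it is not a cut vertex. No other vertex is a cut vertex either.

9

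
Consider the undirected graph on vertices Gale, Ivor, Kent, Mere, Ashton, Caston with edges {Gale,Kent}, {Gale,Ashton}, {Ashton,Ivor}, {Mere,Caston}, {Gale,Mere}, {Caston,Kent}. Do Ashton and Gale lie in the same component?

From Ashton we can reach Gale, Ivor, Kent, Mere, Ashton, Caston, which includes Gale.

Yes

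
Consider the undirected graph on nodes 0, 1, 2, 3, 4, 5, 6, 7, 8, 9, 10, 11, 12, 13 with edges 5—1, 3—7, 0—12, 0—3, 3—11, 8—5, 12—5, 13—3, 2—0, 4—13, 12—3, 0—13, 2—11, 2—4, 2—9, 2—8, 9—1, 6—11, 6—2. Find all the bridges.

The edges on the cycle 2-0-13-4-2 are not bridges since each lies on that cycle.
But removing 7—3 disconnects 7 from 3 — this is a bridge.

3-7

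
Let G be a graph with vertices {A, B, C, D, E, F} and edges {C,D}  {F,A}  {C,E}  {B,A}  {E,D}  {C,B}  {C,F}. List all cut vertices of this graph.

C

Removing C increases the component count from 1 to 2, so C is a cut vertex.
By contrast removing B leaves 1 component; it is not a cut vertex. No other vertex is a cut vertex either.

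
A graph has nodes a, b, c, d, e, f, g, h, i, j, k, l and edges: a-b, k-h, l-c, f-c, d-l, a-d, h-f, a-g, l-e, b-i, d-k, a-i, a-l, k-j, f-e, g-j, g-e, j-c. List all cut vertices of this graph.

a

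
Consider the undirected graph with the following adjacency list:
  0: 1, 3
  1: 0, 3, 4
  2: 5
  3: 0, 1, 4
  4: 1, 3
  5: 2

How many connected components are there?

Starting from 2 we can reach 2, 5. That is one component of size 2.
Starting from 0 we can reach 0, 1, 3, 4. That is one component of size 4.
Total: 2 components.

2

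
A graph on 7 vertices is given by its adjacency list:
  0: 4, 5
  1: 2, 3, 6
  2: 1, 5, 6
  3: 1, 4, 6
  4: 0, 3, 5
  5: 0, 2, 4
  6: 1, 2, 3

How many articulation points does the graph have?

Removing 1, for instance, still leaves 1 component. No single vertex removal increases the component count — the graph has no articulation points.

0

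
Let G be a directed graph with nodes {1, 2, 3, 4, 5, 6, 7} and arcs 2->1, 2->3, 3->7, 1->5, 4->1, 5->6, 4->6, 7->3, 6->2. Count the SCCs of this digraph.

{1, 2, 5, 6} are all mutually reachable — one SCC of size 4.
{3, 7} are all mutually reachable — one SCC of size 2.
{4} is an SCC by itself.
That gives 3 strongly connected components.

3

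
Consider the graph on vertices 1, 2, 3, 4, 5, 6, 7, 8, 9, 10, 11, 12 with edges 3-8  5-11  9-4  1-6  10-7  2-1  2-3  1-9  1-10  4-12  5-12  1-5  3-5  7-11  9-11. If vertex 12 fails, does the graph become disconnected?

Deleting 12 leaves 1 component (was 1) (its neighbors 4, 5 remain connected to each other), so 12 is not a cut vertex.

No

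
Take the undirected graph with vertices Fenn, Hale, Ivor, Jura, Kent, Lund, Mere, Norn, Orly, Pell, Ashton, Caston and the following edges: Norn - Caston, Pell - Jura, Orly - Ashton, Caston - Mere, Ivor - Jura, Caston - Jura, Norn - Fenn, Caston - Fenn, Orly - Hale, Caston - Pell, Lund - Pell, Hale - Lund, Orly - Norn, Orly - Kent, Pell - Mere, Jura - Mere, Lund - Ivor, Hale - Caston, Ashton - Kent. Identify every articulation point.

Removing Orly increases the component count from 1 to 2, so Orly is a cut vertex.
By contrast removing Caston leaves 1 component; it is not a cut vertex. No other vertex is a cut vertex either.

Orly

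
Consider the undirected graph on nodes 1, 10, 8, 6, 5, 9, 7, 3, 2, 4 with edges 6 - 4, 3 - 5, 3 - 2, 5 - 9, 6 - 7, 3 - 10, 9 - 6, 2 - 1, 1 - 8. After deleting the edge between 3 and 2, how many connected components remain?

2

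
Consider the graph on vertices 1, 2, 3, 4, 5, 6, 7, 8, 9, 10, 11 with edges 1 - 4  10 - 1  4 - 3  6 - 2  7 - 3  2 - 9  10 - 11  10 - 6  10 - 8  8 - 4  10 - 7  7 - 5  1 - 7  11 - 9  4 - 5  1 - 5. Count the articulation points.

1

Removing 10 increases the component count from 1 to 2, so 10 is a cut vertex.
By contrast removing 4 leaves 1 component; it is not a cut vertex. No other vertex is a cut vertex either.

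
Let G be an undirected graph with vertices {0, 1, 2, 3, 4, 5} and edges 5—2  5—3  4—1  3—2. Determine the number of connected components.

0 is isolated — a component by itself.
Starting from 1 we can reach 1, 4. That is one component of size 2.
Starting from 2 we can reach 2, 3, 5. That is one component of size 3.
Total: 3 components.

3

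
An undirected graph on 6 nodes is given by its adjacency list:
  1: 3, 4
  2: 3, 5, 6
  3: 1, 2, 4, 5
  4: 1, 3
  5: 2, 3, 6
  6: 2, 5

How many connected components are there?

1

Starting from 1 we can reach 1, 2, 3, 4, 5, 6. That is one component of size 6.
Total: 1 component.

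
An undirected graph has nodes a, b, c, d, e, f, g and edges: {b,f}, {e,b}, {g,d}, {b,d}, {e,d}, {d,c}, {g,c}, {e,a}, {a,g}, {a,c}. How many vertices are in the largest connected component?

Starting from a we can reach a, b, c, d, e, f, g. That is one component of size 7.
The largest has 7 vertices.

7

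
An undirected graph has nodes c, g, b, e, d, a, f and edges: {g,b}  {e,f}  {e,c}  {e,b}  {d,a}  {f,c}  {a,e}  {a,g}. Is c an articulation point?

No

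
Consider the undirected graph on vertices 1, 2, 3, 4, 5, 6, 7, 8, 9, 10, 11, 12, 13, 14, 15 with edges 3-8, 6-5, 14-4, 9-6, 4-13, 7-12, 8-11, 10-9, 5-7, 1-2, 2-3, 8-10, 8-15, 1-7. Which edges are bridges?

11-8, 12-7, 13-4, 14-4, 15-8

The edges on the cycle 1-2-3-8-10-9-6-5-7-1 are not bridges since each lies on that cycle.
But removing 7-12 disconnects 7 from 12; removing 4-13 disconnects 4 from 13; removing 15-8 disconnects 15 from 8; removing 14-4 disconnects 14 from 4 — these are bridges.
In total 5 edges are bridges.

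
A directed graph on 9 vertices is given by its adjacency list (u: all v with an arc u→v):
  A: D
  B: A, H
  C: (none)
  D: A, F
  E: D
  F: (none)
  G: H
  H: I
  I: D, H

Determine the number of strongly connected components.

7

{A, D} are all mutually reachable — one SCC of size 2.
{H, I} are all mutually reachable — one SCC of size 2.
{E} is an SCC by itself.
{B} is an SCC by itself.
{F} is an SCC by itself.
(and 2 more singleton SCCs)
That gives 7 strongly connected components.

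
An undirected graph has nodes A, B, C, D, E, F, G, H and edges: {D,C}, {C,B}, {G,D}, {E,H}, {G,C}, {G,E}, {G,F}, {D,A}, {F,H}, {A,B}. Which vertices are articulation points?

G

Removing G increases the component count from 1 to 2, so G is a cut vertex.
By contrast removing C leaves 1 component; it is not a cut vertex. No other vertex is a cut vertex either.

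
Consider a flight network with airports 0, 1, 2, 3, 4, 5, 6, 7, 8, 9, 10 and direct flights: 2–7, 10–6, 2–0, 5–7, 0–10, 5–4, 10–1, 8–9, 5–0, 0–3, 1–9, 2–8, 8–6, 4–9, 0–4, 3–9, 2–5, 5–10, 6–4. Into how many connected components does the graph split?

1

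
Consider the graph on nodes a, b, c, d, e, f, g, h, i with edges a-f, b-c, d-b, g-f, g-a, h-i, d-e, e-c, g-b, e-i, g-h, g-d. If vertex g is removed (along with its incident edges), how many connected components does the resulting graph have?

2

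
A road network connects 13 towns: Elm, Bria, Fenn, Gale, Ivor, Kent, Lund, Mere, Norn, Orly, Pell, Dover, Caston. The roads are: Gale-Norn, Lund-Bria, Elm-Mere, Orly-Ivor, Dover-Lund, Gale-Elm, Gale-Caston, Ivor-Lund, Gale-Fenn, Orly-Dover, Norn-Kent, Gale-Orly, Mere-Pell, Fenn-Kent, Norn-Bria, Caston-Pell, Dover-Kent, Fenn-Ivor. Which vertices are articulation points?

Gale

Removing Gale increases the component count from 1 to 2, so Gale is a cut vertex.
By contrast removing Mere leaves 1 component; it is not a cut vertex. No other vertex is a cut vertex either.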